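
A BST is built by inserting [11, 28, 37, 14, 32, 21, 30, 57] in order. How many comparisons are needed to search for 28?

Search path for 28: 11 -> 28
Found: True
Comparisons: 2


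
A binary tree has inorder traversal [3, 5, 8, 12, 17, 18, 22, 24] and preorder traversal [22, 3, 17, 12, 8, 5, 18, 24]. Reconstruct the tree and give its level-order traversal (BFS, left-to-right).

Inorder:  [3, 5, 8, 12, 17, 18, 22, 24]
Preorder: [22, 3, 17, 12, 8, 5, 18, 24]
Algorithm: preorder visits root first, so consume preorder in order;
for each root, split the current inorder slice at that value into
left-subtree inorder and right-subtree inorder, then recurse.
Recursive splits:
  root=22; inorder splits into left=[3, 5, 8, 12, 17, 18], right=[24]
  root=3; inorder splits into left=[], right=[5, 8, 12, 17, 18]
  root=17; inorder splits into left=[5, 8, 12], right=[18]
  root=12; inorder splits into left=[5, 8], right=[]
  root=8; inorder splits into left=[5], right=[]
  root=5; inorder splits into left=[], right=[]
  root=18; inorder splits into left=[], right=[]
  root=24; inorder splits into left=[], right=[]
Reconstructed level-order: [22, 3, 24, 17, 12, 18, 8, 5]


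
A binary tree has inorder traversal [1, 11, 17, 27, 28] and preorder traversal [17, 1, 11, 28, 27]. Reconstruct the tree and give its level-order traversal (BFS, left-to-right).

Inorder:  [1, 11, 17, 27, 28]
Preorder: [17, 1, 11, 28, 27]
Algorithm: preorder visits root first, so consume preorder in order;
for each root, split the current inorder slice at that value into
left-subtree inorder and right-subtree inorder, then recurse.
Recursive splits:
  root=17; inorder splits into left=[1, 11], right=[27, 28]
  root=1; inorder splits into left=[], right=[11]
  root=11; inorder splits into left=[], right=[]
  root=28; inorder splits into left=[27], right=[]
  root=27; inorder splits into left=[], right=[]
Reconstructed level-order: [17, 1, 28, 11, 27]


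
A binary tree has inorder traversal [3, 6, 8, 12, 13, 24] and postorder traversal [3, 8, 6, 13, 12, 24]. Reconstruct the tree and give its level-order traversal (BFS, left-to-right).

Inorder:   [3, 6, 8, 12, 13, 24]
Postorder: [3, 8, 6, 13, 12, 24]
Algorithm: postorder visits root last, so walk postorder right-to-left;
each value is the root of the current inorder slice — split it at that
value, recurse on the right subtree first, then the left.
Recursive splits:
  root=24; inorder splits into left=[3, 6, 8, 12, 13], right=[]
  root=12; inorder splits into left=[3, 6, 8], right=[13]
  root=13; inorder splits into left=[], right=[]
  root=6; inorder splits into left=[3], right=[8]
  root=8; inorder splits into left=[], right=[]
  root=3; inorder splits into left=[], right=[]
Reconstructed level-order: [24, 12, 6, 13, 3, 8]


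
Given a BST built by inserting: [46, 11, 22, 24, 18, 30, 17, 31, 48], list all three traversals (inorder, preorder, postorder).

Tree insertion order: [46, 11, 22, 24, 18, 30, 17, 31, 48]
Tree (level-order array): [46, 11, 48, None, 22, None, None, 18, 24, 17, None, None, 30, None, None, None, 31]
Inorder (L, root, R): [11, 17, 18, 22, 24, 30, 31, 46, 48]
Preorder (root, L, R): [46, 11, 22, 18, 17, 24, 30, 31, 48]
Postorder (L, R, root): [17, 18, 31, 30, 24, 22, 11, 48, 46]


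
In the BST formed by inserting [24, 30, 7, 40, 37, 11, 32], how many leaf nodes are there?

Tree built from: [24, 30, 7, 40, 37, 11, 32]
Tree (level-order array): [24, 7, 30, None, 11, None, 40, None, None, 37, None, 32]
Rule: A leaf has 0 children.
Per-node child counts:
  node 24: 2 child(ren)
  node 7: 1 child(ren)
  node 11: 0 child(ren)
  node 30: 1 child(ren)
  node 40: 1 child(ren)
  node 37: 1 child(ren)
  node 32: 0 child(ren)
Matching nodes: [11, 32]
Count of leaf nodes: 2


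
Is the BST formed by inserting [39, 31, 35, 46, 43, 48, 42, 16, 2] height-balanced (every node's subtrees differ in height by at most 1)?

Tree (level-order array): [39, 31, 46, 16, 35, 43, 48, 2, None, None, None, 42]
Definition: a tree is height-balanced if, at every node, |h(left) - h(right)| <= 1 (empty subtree has height -1).
Bottom-up per-node check:
  node 2: h_left=-1, h_right=-1, diff=0 [OK], height=0
  node 16: h_left=0, h_right=-1, diff=1 [OK], height=1
  node 35: h_left=-1, h_right=-1, diff=0 [OK], height=0
  node 31: h_left=1, h_right=0, diff=1 [OK], height=2
  node 42: h_left=-1, h_right=-1, diff=0 [OK], height=0
  node 43: h_left=0, h_right=-1, diff=1 [OK], height=1
  node 48: h_left=-1, h_right=-1, diff=0 [OK], height=0
  node 46: h_left=1, h_right=0, diff=1 [OK], height=2
  node 39: h_left=2, h_right=2, diff=0 [OK], height=3
All nodes satisfy the balance condition.
Result: Balanced


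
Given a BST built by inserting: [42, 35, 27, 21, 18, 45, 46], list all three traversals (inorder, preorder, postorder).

Tree insertion order: [42, 35, 27, 21, 18, 45, 46]
Tree (level-order array): [42, 35, 45, 27, None, None, 46, 21, None, None, None, 18]
Inorder (L, root, R): [18, 21, 27, 35, 42, 45, 46]
Preorder (root, L, R): [42, 35, 27, 21, 18, 45, 46]
Postorder (L, R, root): [18, 21, 27, 35, 46, 45, 42]


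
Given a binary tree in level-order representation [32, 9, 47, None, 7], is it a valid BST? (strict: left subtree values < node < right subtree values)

Level-order array: [32, 9, 47, None, 7]
Validate using subtree bounds (lo, hi): at each node, require lo < value < hi,
then recurse left with hi=value and right with lo=value.
Preorder trace (stopping at first violation):
  at node 32 with bounds (-inf, +inf): OK
  at node 9 with bounds (-inf, 32): OK
  at node 7 with bounds (9, 32): VIOLATION
Node 7 violates its bound: not (9 < 7 < 32).
Result: Not a valid BST


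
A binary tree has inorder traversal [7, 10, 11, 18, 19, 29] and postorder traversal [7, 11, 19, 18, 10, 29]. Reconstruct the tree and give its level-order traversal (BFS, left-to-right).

Inorder:   [7, 10, 11, 18, 19, 29]
Postorder: [7, 11, 19, 18, 10, 29]
Algorithm: postorder visits root last, so walk postorder right-to-left;
each value is the root of the current inorder slice — split it at that
value, recurse on the right subtree first, then the left.
Recursive splits:
  root=29; inorder splits into left=[7, 10, 11, 18, 19], right=[]
  root=10; inorder splits into left=[7], right=[11, 18, 19]
  root=18; inorder splits into left=[11], right=[19]
  root=19; inorder splits into left=[], right=[]
  root=11; inorder splits into left=[], right=[]
  root=7; inorder splits into left=[], right=[]
Reconstructed level-order: [29, 10, 7, 18, 11, 19]


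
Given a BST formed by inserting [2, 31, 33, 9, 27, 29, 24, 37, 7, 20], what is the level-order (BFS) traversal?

Tree insertion order: [2, 31, 33, 9, 27, 29, 24, 37, 7, 20]
Tree (level-order array): [2, None, 31, 9, 33, 7, 27, None, 37, None, None, 24, 29, None, None, 20]
BFS from the root, enqueuing left then right child of each popped node:
  queue [2] -> pop 2, enqueue [31], visited so far: [2]
  queue [31] -> pop 31, enqueue [9, 33], visited so far: [2, 31]
  queue [9, 33] -> pop 9, enqueue [7, 27], visited so far: [2, 31, 9]
  queue [33, 7, 27] -> pop 33, enqueue [37], visited so far: [2, 31, 9, 33]
  queue [7, 27, 37] -> pop 7, enqueue [none], visited so far: [2, 31, 9, 33, 7]
  queue [27, 37] -> pop 27, enqueue [24, 29], visited so far: [2, 31, 9, 33, 7, 27]
  queue [37, 24, 29] -> pop 37, enqueue [none], visited so far: [2, 31, 9, 33, 7, 27, 37]
  queue [24, 29] -> pop 24, enqueue [20], visited so far: [2, 31, 9, 33, 7, 27, 37, 24]
  queue [29, 20] -> pop 29, enqueue [none], visited so far: [2, 31, 9, 33, 7, 27, 37, 24, 29]
  queue [20] -> pop 20, enqueue [none], visited so far: [2, 31, 9, 33, 7, 27, 37, 24, 29, 20]
Result: [2, 31, 9, 33, 7, 27, 37, 24, 29, 20]


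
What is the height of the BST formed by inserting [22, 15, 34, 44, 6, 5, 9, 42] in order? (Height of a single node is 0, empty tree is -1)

Insertion order: [22, 15, 34, 44, 6, 5, 9, 42]
Tree (level-order array): [22, 15, 34, 6, None, None, 44, 5, 9, 42]
Compute height bottom-up (empty subtree = -1):
  height(5) = 1 + max(-1, -1) = 0
  height(9) = 1 + max(-1, -1) = 0
  height(6) = 1 + max(0, 0) = 1
  height(15) = 1 + max(1, -1) = 2
  height(42) = 1 + max(-1, -1) = 0
  height(44) = 1 + max(0, -1) = 1
  height(34) = 1 + max(-1, 1) = 2
  height(22) = 1 + max(2, 2) = 3
Height = 3


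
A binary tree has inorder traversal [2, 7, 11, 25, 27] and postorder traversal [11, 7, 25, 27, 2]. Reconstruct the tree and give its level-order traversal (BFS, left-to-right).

Inorder:   [2, 7, 11, 25, 27]
Postorder: [11, 7, 25, 27, 2]
Algorithm: postorder visits root last, so walk postorder right-to-left;
each value is the root of the current inorder slice — split it at that
value, recurse on the right subtree first, then the left.
Recursive splits:
  root=2; inorder splits into left=[], right=[7, 11, 25, 27]
  root=27; inorder splits into left=[7, 11, 25], right=[]
  root=25; inorder splits into left=[7, 11], right=[]
  root=7; inorder splits into left=[], right=[11]
  root=11; inorder splits into left=[], right=[]
Reconstructed level-order: [2, 27, 25, 7, 11]


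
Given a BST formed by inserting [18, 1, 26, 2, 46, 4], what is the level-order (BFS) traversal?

Tree insertion order: [18, 1, 26, 2, 46, 4]
Tree (level-order array): [18, 1, 26, None, 2, None, 46, None, 4]
BFS from the root, enqueuing left then right child of each popped node:
  queue [18] -> pop 18, enqueue [1, 26], visited so far: [18]
  queue [1, 26] -> pop 1, enqueue [2], visited so far: [18, 1]
  queue [26, 2] -> pop 26, enqueue [46], visited so far: [18, 1, 26]
  queue [2, 46] -> pop 2, enqueue [4], visited so far: [18, 1, 26, 2]
  queue [46, 4] -> pop 46, enqueue [none], visited so far: [18, 1, 26, 2, 46]
  queue [4] -> pop 4, enqueue [none], visited so far: [18, 1, 26, 2, 46, 4]
Result: [18, 1, 26, 2, 46, 4]


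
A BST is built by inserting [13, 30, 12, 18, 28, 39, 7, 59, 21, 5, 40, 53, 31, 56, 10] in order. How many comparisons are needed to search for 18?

Search path for 18: 13 -> 30 -> 18
Found: True
Comparisons: 3


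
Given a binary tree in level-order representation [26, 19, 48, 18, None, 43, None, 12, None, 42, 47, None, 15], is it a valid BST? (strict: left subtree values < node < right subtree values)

Level-order array: [26, 19, 48, 18, None, 43, None, 12, None, 42, 47, None, 15]
Validate using subtree bounds (lo, hi): at each node, require lo < value < hi,
then recurse left with hi=value and right with lo=value.
Preorder trace (stopping at first violation):
  at node 26 with bounds (-inf, +inf): OK
  at node 19 with bounds (-inf, 26): OK
  at node 18 with bounds (-inf, 19): OK
  at node 12 with bounds (-inf, 18): OK
  at node 15 with bounds (12, 18): OK
  at node 48 with bounds (26, +inf): OK
  at node 43 with bounds (26, 48): OK
  at node 42 with bounds (26, 43): OK
  at node 47 with bounds (43, 48): OK
No violation found at any node.
Result: Valid BST


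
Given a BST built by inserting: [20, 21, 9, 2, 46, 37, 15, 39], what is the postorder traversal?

Tree insertion order: [20, 21, 9, 2, 46, 37, 15, 39]
Tree (level-order array): [20, 9, 21, 2, 15, None, 46, None, None, None, None, 37, None, None, 39]
Postorder traversal: [2, 15, 9, 39, 37, 46, 21, 20]


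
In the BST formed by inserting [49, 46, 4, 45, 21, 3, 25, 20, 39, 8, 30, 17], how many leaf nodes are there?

Tree built from: [49, 46, 4, 45, 21, 3, 25, 20, 39, 8, 30, 17]
Tree (level-order array): [49, 46, None, 4, None, 3, 45, None, None, 21, None, 20, 25, 8, None, None, 39, None, 17, 30]
Rule: A leaf has 0 children.
Per-node child counts:
  node 49: 1 child(ren)
  node 46: 1 child(ren)
  node 4: 2 child(ren)
  node 3: 0 child(ren)
  node 45: 1 child(ren)
  node 21: 2 child(ren)
  node 20: 1 child(ren)
  node 8: 1 child(ren)
  node 17: 0 child(ren)
  node 25: 1 child(ren)
  node 39: 1 child(ren)
  node 30: 0 child(ren)
Matching nodes: [3, 17, 30]
Count of leaf nodes: 3


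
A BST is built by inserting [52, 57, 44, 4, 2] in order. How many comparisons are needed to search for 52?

Search path for 52: 52
Found: True
Comparisons: 1


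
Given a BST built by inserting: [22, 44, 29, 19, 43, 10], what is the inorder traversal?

Tree insertion order: [22, 44, 29, 19, 43, 10]
Tree (level-order array): [22, 19, 44, 10, None, 29, None, None, None, None, 43]
Inorder traversal: [10, 19, 22, 29, 43, 44]


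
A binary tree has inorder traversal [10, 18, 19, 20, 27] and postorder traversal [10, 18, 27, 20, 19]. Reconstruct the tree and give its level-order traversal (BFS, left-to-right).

Inorder:   [10, 18, 19, 20, 27]
Postorder: [10, 18, 27, 20, 19]
Algorithm: postorder visits root last, so walk postorder right-to-left;
each value is the root of the current inorder slice — split it at that
value, recurse on the right subtree first, then the left.
Recursive splits:
  root=19; inorder splits into left=[10, 18], right=[20, 27]
  root=20; inorder splits into left=[], right=[27]
  root=27; inorder splits into left=[], right=[]
  root=18; inorder splits into left=[10], right=[]
  root=10; inorder splits into left=[], right=[]
Reconstructed level-order: [19, 18, 20, 10, 27]


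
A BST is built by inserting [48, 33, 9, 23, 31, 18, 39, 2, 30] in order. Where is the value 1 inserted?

Starting tree (level order): [48, 33, None, 9, 39, 2, 23, None, None, None, None, 18, 31, None, None, 30]
Insertion path: 48 -> 33 -> 9 -> 2
Result: insert 1 as left child of 2
Final tree (level order): [48, 33, None, 9, 39, 2, 23, None, None, 1, None, 18, 31, None, None, None, None, 30]


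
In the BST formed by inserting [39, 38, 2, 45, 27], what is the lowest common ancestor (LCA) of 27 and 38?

Tree insertion order: [39, 38, 2, 45, 27]
Tree (level-order array): [39, 38, 45, 2, None, None, None, None, 27]
In a BST, the LCA of p=27, q=38 is the first node v on the
root-to-leaf path with p <= v <= q (go left if both < v, right if both > v).
Walk from root:
  at 39: both 27 and 38 < 39, go left
  at 38: 27 <= 38 <= 38, this is the LCA
LCA = 38


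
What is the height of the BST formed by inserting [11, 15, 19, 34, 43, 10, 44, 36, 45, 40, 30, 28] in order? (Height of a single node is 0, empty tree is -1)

Insertion order: [11, 15, 19, 34, 43, 10, 44, 36, 45, 40, 30, 28]
Tree (level-order array): [11, 10, 15, None, None, None, 19, None, 34, 30, 43, 28, None, 36, 44, None, None, None, 40, None, 45]
Compute height bottom-up (empty subtree = -1):
  height(10) = 1 + max(-1, -1) = 0
  height(28) = 1 + max(-1, -1) = 0
  height(30) = 1 + max(0, -1) = 1
  height(40) = 1 + max(-1, -1) = 0
  height(36) = 1 + max(-1, 0) = 1
  height(45) = 1 + max(-1, -1) = 0
  height(44) = 1 + max(-1, 0) = 1
  height(43) = 1 + max(1, 1) = 2
  height(34) = 1 + max(1, 2) = 3
  height(19) = 1 + max(-1, 3) = 4
  height(15) = 1 + max(-1, 4) = 5
  height(11) = 1 + max(0, 5) = 6
Height = 6


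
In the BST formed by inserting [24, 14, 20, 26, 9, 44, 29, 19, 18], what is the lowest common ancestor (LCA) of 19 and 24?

Tree insertion order: [24, 14, 20, 26, 9, 44, 29, 19, 18]
Tree (level-order array): [24, 14, 26, 9, 20, None, 44, None, None, 19, None, 29, None, 18]
In a BST, the LCA of p=19, q=24 is the first node v on the
root-to-leaf path with p <= v <= q (go left if both < v, right if both > v).
Walk from root:
  at 24: 19 <= 24 <= 24, this is the LCA
LCA = 24


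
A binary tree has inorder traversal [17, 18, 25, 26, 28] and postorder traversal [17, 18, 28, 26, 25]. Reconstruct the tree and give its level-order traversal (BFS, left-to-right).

Inorder:   [17, 18, 25, 26, 28]
Postorder: [17, 18, 28, 26, 25]
Algorithm: postorder visits root last, so walk postorder right-to-left;
each value is the root of the current inorder slice — split it at that
value, recurse on the right subtree first, then the left.
Recursive splits:
  root=25; inorder splits into left=[17, 18], right=[26, 28]
  root=26; inorder splits into left=[], right=[28]
  root=28; inorder splits into left=[], right=[]
  root=18; inorder splits into left=[17], right=[]
  root=17; inorder splits into left=[], right=[]
Reconstructed level-order: [25, 18, 26, 17, 28]


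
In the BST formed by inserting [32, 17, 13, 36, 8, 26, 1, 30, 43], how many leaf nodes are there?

Tree built from: [32, 17, 13, 36, 8, 26, 1, 30, 43]
Tree (level-order array): [32, 17, 36, 13, 26, None, 43, 8, None, None, 30, None, None, 1]
Rule: A leaf has 0 children.
Per-node child counts:
  node 32: 2 child(ren)
  node 17: 2 child(ren)
  node 13: 1 child(ren)
  node 8: 1 child(ren)
  node 1: 0 child(ren)
  node 26: 1 child(ren)
  node 30: 0 child(ren)
  node 36: 1 child(ren)
  node 43: 0 child(ren)
Matching nodes: [1, 30, 43]
Count of leaf nodes: 3


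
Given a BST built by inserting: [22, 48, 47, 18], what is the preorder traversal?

Tree insertion order: [22, 48, 47, 18]
Tree (level-order array): [22, 18, 48, None, None, 47]
Preorder traversal: [22, 18, 48, 47]


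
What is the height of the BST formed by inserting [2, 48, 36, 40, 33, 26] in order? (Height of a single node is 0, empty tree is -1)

Insertion order: [2, 48, 36, 40, 33, 26]
Tree (level-order array): [2, None, 48, 36, None, 33, 40, 26]
Compute height bottom-up (empty subtree = -1):
  height(26) = 1 + max(-1, -1) = 0
  height(33) = 1 + max(0, -1) = 1
  height(40) = 1 + max(-1, -1) = 0
  height(36) = 1 + max(1, 0) = 2
  height(48) = 1 + max(2, -1) = 3
  height(2) = 1 + max(-1, 3) = 4
Height = 4


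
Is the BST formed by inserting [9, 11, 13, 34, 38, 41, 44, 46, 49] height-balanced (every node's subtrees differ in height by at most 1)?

Tree (level-order array): [9, None, 11, None, 13, None, 34, None, 38, None, 41, None, 44, None, 46, None, 49]
Definition: a tree is height-balanced if, at every node, |h(left) - h(right)| <= 1 (empty subtree has height -1).
Bottom-up per-node check:
  node 49: h_left=-1, h_right=-1, diff=0 [OK], height=0
  node 46: h_left=-1, h_right=0, diff=1 [OK], height=1
  node 44: h_left=-1, h_right=1, diff=2 [FAIL (|-1-1|=2 > 1)], height=2
  node 41: h_left=-1, h_right=2, diff=3 [FAIL (|-1-2|=3 > 1)], height=3
  node 38: h_left=-1, h_right=3, diff=4 [FAIL (|-1-3|=4 > 1)], height=4
  node 34: h_left=-1, h_right=4, diff=5 [FAIL (|-1-4|=5 > 1)], height=5
  node 13: h_left=-1, h_right=5, diff=6 [FAIL (|-1-5|=6 > 1)], height=6
  node 11: h_left=-1, h_right=6, diff=7 [FAIL (|-1-6|=7 > 1)], height=7
  node 9: h_left=-1, h_right=7, diff=8 [FAIL (|-1-7|=8 > 1)], height=8
Node 44 violates the condition: |-1 - 1| = 2 > 1.
Result: Not balanced


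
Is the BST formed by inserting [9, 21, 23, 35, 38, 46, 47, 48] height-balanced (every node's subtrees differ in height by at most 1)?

Tree (level-order array): [9, None, 21, None, 23, None, 35, None, 38, None, 46, None, 47, None, 48]
Definition: a tree is height-balanced if, at every node, |h(left) - h(right)| <= 1 (empty subtree has height -1).
Bottom-up per-node check:
  node 48: h_left=-1, h_right=-1, diff=0 [OK], height=0
  node 47: h_left=-1, h_right=0, diff=1 [OK], height=1
  node 46: h_left=-1, h_right=1, diff=2 [FAIL (|-1-1|=2 > 1)], height=2
  node 38: h_left=-1, h_right=2, diff=3 [FAIL (|-1-2|=3 > 1)], height=3
  node 35: h_left=-1, h_right=3, diff=4 [FAIL (|-1-3|=4 > 1)], height=4
  node 23: h_left=-1, h_right=4, diff=5 [FAIL (|-1-4|=5 > 1)], height=5
  node 21: h_left=-1, h_right=5, diff=6 [FAIL (|-1-5|=6 > 1)], height=6
  node 9: h_left=-1, h_right=6, diff=7 [FAIL (|-1-6|=7 > 1)], height=7
Node 46 violates the condition: |-1 - 1| = 2 > 1.
Result: Not balanced


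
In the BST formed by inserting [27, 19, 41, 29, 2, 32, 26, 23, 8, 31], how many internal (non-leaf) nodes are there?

Tree built from: [27, 19, 41, 29, 2, 32, 26, 23, 8, 31]
Tree (level-order array): [27, 19, 41, 2, 26, 29, None, None, 8, 23, None, None, 32, None, None, None, None, 31]
Rule: An internal node has at least one child.
Per-node child counts:
  node 27: 2 child(ren)
  node 19: 2 child(ren)
  node 2: 1 child(ren)
  node 8: 0 child(ren)
  node 26: 1 child(ren)
  node 23: 0 child(ren)
  node 41: 1 child(ren)
  node 29: 1 child(ren)
  node 32: 1 child(ren)
  node 31: 0 child(ren)
Matching nodes: [27, 19, 2, 26, 41, 29, 32]
Count of internal (non-leaf) nodes: 7


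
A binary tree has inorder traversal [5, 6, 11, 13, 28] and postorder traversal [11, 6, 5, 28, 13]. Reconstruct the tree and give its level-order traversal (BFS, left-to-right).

Inorder:   [5, 6, 11, 13, 28]
Postorder: [11, 6, 5, 28, 13]
Algorithm: postorder visits root last, so walk postorder right-to-left;
each value is the root of the current inorder slice — split it at that
value, recurse on the right subtree first, then the left.
Recursive splits:
  root=13; inorder splits into left=[5, 6, 11], right=[28]
  root=28; inorder splits into left=[], right=[]
  root=5; inorder splits into left=[], right=[6, 11]
  root=6; inorder splits into left=[], right=[11]
  root=11; inorder splits into left=[], right=[]
Reconstructed level-order: [13, 5, 28, 6, 11]


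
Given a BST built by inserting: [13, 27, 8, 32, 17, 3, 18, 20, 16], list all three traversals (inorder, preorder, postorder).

Tree insertion order: [13, 27, 8, 32, 17, 3, 18, 20, 16]
Tree (level-order array): [13, 8, 27, 3, None, 17, 32, None, None, 16, 18, None, None, None, None, None, 20]
Inorder (L, root, R): [3, 8, 13, 16, 17, 18, 20, 27, 32]
Preorder (root, L, R): [13, 8, 3, 27, 17, 16, 18, 20, 32]
Postorder (L, R, root): [3, 8, 16, 20, 18, 17, 32, 27, 13]


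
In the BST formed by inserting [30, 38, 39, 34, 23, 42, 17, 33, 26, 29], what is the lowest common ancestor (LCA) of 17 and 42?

Tree insertion order: [30, 38, 39, 34, 23, 42, 17, 33, 26, 29]
Tree (level-order array): [30, 23, 38, 17, 26, 34, 39, None, None, None, 29, 33, None, None, 42]
In a BST, the LCA of p=17, q=42 is the first node v on the
root-to-leaf path with p <= v <= q (go left if both < v, right if both > v).
Walk from root:
  at 30: 17 <= 30 <= 42, this is the LCA
LCA = 30


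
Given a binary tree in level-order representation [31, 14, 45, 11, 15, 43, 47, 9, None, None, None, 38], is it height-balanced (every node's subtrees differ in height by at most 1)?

Tree (level-order array): [31, 14, 45, 11, 15, 43, 47, 9, None, None, None, 38]
Definition: a tree is height-balanced if, at every node, |h(left) - h(right)| <= 1 (empty subtree has height -1).
Bottom-up per-node check:
  node 9: h_left=-1, h_right=-1, diff=0 [OK], height=0
  node 11: h_left=0, h_right=-1, diff=1 [OK], height=1
  node 15: h_left=-1, h_right=-1, diff=0 [OK], height=0
  node 14: h_left=1, h_right=0, diff=1 [OK], height=2
  node 38: h_left=-1, h_right=-1, diff=0 [OK], height=0
  node 43: h_left=0, h_right=-1, diff=1 [OK], height=1
  node 47: h_left=-1, h_right=-1, diff=0 [OK], height=0
  node 45: h_left=1, h_right=0, diff=1 [OK], height=2
  node 31: h_left=2, h_right=2, diff=0 [OK], height=3
All nodes satisfy the balance condition.
Result: Balanced


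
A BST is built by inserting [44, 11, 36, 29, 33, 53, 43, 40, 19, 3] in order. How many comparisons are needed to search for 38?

Search path for 38: 44 -> 11 -> 36 -> 43 -> 40
Found: False
Comparisons: 5


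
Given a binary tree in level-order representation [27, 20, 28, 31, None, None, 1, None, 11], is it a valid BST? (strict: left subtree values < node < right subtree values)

Level-order array: [27, 20, 28, 31, None, None, 1, None, 11]
Validate using subtree bounds (lo, hi): at each node, require lo < value < hi,
then recurse left with hi=value and right with lo=value.
Preorder trace (stopping at first violation):
  at node 27 with bounds (-inf, +inf): OK
  at node 20 with bounds (-inf, 27): OK
  at node 31 with bounds (-inf, 20): VIOLATION
Node 31 violates its bound: not (-inf < 31 < 20).
Result: Not a valid BST


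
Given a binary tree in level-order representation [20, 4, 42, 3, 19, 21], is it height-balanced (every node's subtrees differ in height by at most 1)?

Tree (level-order array): [20, 4, 42, 3, 19, 21]
Definition: a tree is height-balanced if, at every node, |h(left) - h(right)| <= 1 (empty subtree has height -1).
Bottom-up per-node check:
  node 3: h_left=-1, h_right=-1, diff=0 [OK], height=0
  node 19: h_left=-1, h_right=-1, diff=0 [OK], height=0
  node 4: h_left=0, h_right=0, diff=0 [OK], height=1
  node 21: h_left=-1, h_right=-1, diff=0 [OK], height=0
  node 42: h_left=0, h_right=-1, diff=1 [OK], height=1
  node 20: h_left=1, h_right=1, diff=0 [OK], height=2
All nodes satisfy the balance condition.
Result: Balanced


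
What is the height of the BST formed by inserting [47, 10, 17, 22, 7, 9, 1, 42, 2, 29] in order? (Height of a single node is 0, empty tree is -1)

Insertion order: [47, 10, 17, 22, 7, 9, 1, 42, 2, 29]
Tree (level-order array): [47, 10, None, 7, 17, 1, 9, None, 22, None, 2, None, None, None, 42, None, None, 29]
Compute height bottom-up (empty subtree = -1):
  height(2) = 1 + max(-1, -1) = 0
  height(1) = 1 + max(-1, 0) = 1
  height(9) = 1 + max(-1, -1) = 0
  height(7) = 1 + max(1, 0) = 2
  height(29) = 1 + max(-1, -1) = 0
  height(42) = 1 + max(0, -1) = 1
  height(22) = 1 + max(-1, 1) = 2
  height(17) = 1 + max(-1, 2) = 3
  height(10) = 1 + max(2, 3) = 4
  height(47) = 1 + max(4, -1) = 5
Height = 5


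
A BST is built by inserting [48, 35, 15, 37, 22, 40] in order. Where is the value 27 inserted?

Starting tree (level order): [48, 35, None, 15, 37, None, 22, None, 40]
Insertion path: 48 -> 35 -> 15 -> 22
Result: insert 27 as right child of 22
Final tree (level order): [48, 35, None, 15, 37, None, 22, None, 40, None, 27]


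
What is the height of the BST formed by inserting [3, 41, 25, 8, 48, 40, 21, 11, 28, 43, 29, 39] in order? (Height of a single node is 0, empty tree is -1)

Insertion order: [3, 41, 25, 8, 48, 40, 21, 11, 28, 43, 29, 39]
Tree (level-order array): [3, None, 41, 25, 48, 8, 40, 43, None, None, 21, 28, None, None, None, 11, None, None, 29, None, None, None, 39]
Compute height bottom-up (empty subtree = -1):
  height(11) = 1 + max(-1, -1) = 0
  height(21) = 1 + max(0, -1) = 1
  height(8) = 1 + max(-1, 1) = 2
  height(39) = 1 + max(-1, -1) = 0
  height(29) = 1 + max(-1, 0) = 1
  height(28) = 1 + max(-1, 1) = 2
  height(40) = 1 + max(2, -1) = 3
  height(25) = 1 + max(2, 3) = 4
  height(43) = 1 + max(-1, -1) = 0
  height(48) = 1 + max(0, -1) = 1
  height(41) = 1 + max(4, 1) = 5
  height(3) = 1 + max(-1, 5) = 6
Height = 6


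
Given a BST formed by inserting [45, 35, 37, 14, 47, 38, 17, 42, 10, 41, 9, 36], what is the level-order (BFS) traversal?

Tree insertion order: [45, 35, 37, 14, 47, 38, 17, 42, 10, 41, 9, 36]
Tree (level-order array): [45, 35, 47, 14, 37, None, None, 10, 17, 36, 38, 9, None, None, None, None, None, None, 42, None, None, 41]
BFS from the root, enqueuing left then right child of each popped node:
  queue [45] -> pop 45, enqueue [35, 47], visited so far: [45]
  queue [35, 47] -> pop 35, enqueue [14, 37], visited so far: [45, 35]
  queue [47, 14, 37] -> pop 47, enqueue [none], visited so far: [45, 35, 47]
  queue [14, 37] -> pop 14, enqueue [10, 17], visited so far: [45, 35, 47, 14]
  queue [37, 10, 17] -> pop 37, enqueue [36, 38], visited so far: [45, 35, 47, 14, 37]
  queue [10, 17, 36, 38] -> pop 10, enqueue [9], visited so far: [45, 35, 47, 14, 37, 10]
  queue [17, 36, 38, 9] -> pop 17, enqueue [none], visited so far: [45, 35, 47, 14, 37, 10, 17]
  queue [36, 38, 9] -> pop 36, enqueue [none], visited so far: [45, 35, 47, 14, 37, 10, 17, 36]
  queue [38, 9] -> pop 38, enqueue [42], visited so far: [45, 35, 47, 14, 37, 10, 17, 36, 38]
  queue [9, 42] -> pop 9, enqueue [none], visited so far: [45, 35, 47, 14, 37, 10, 17, 36, 38, 9]
  queue [42] -> pop 42, enqueue [41], visited so far: [45, 35, 47, 14, 37, 10, 17, 36, 38, 9, 42]
  queue [41] -> pop 41, enqueue [none], visited so far: [45, 35, 47, 14, 37, 10, 17, 36, 38, 9, 42, 41]
Result: [45, 35, 47, 14, 37, 10, 17, 36, 38, 9, 42, 41]


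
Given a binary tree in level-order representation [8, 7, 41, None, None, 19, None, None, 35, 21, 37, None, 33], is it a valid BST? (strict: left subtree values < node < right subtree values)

Level-order array: [8, 7, 41, None, None, 19, None, None, 35, 21, 37, None, 33]
Validate using subtree bounds (lo, hi): at each node, require lo < value < hi,
then recurse left with hi=value and right with lo=value.
Preorder trace (stopping at first violation):
  at node 8 with bounds (-inf, +inf): OK
  at node 7 with bounds (-inf, 8): OK
  at node 41 with bounds (8, +inf): OK
  at node 19 with bounds (8, 41): OK
  at node 35 with bounds (19, 41): OK
  at node 21 with bounds (19, 35): OK
  at node 33 with bounds (21, 35): OK
  at node 37 with bounds (35, 41): OK
No violation found at any node.
Result: Valid BST


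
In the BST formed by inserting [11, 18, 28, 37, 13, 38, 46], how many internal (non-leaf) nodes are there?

Tree built from: [11, 18, 28, 37, 13, 38, 46]
Tree (level-order array): [11, None, 18, 13, 28, None, None, None, 37, None, 38, None, 46]
Rule: An internal node has at least one child.
Per-node child counts:
  node 11: 1 child(ren)
  node 18: 2 child(ren)
  node 13: 0 child(ren)
  node 28: 1 child(ren)
  node 37: 1 child(ren)
  node 38: 1 child(ren)
  node 46: 0 child(ren)
Matching nodes: [11, 18, 28, 37, 38]
Count of internal (non-leaf) nodes: 5


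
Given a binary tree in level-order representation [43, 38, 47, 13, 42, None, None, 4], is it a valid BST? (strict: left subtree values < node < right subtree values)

Level-order array: [43, 38, 47, 13, 42, None, None, 4]
Validate using subtree bounds (lo, hi): at each node, require lo < value < hi,
then recurse left with hi=value and right with lo=value.
Preorder trace (stopping at first violation):
  at node 43 with bounds (-inf, +inf): OK
  at node 38 with bounds (-inf, 43): OK
  at node 13 with bounds (-inf, 38): OK
  at node 4 with bounds (-inf, 13): OK
  at node 42 with bounds (38, 43): OK
  at node 47 with bounds (43, +inf): OK
No violation found at any node.
Result: Valid BST


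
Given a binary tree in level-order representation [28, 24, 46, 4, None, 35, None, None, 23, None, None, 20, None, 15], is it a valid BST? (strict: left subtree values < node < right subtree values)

Level-order array: [28, 24, 46, 4, None, 35, None, None, 23, None, None, 20, None, 15]
Validate using subtree bounds (lo, hi): at each node, require lo < value < hi,
then recurse left with hi=value and right with lo=value.
Preorder trace (stopping at first violation):
  at node 28 with bounds (-inf, +inf): OK
  at node 24 with bounds (-inf, 28): OK
  at node 4 with bounds (-inf, 24): OK
  at node 23 with bounds (4, 24): OK
  at node 20 with bounds (4, 23): OK
  at node 15 with bounds (4, 20): OK
  at node 46 with bounds (28, +inf): OK
  at node 35 with bounds (28, 46): OK
No violation found at any node.
Result: Valid BST


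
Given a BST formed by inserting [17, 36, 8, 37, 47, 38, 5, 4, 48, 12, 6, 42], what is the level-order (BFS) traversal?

Tree insertion order: [17, 36, 8, 37, 47, 38, 5, 4, 48, 12, 6, 42]
Tree (level-order array): [17, 8, 36, 5, 12, None, 37, 4, 6, None, None, None, 47, None, None, None, None, 38, 48, None, 42]
BFS from the root, enqueuing left then right child of each popped node:
  queue [17] -> pop 17, enqueue [8, 36], visited so far: [17]
  queue [8, 36] -> pop 8, enqueue [5, 12], visited so far: [17, 8]
  queue [36, 5, 12] -> pop 36, enqueue [37], visited so far: [17, 8, 36]
  queue [5, 12, 37] -> pop 5, enqueue [4, 6], visited so far: [17, 8, 36, 5]
  queue [12, 37, 4, 6] -> pop 12, enqueue [none], visited so far: [17, 8, 36, 5, 12]
  queue [37, 4, 6] -> pop 37, enqueue [47], visited so far: [17, 8, 36, 5, 12, 37]
  queue [4, 6, 47] -> pop 4, enqueue [none], visited so far: [17, 8, 36, 5, 12, 37, 4]
  queue [6, 47] -> pop 6, enqueue [none], visited so far: [17, 8, 36, 5, 12, 37, 4, 6]
  queue [47] -> pop 47, enqueue [38, 48], visited so far: [17, 8, 36, 5, 12, 37, 4, 6, 47]
  queue [38, 48] -> pop 38, enqueue [42], visited so far: [17, 8, 36, 5, 12, 37, 4, 6, 47, 38]
  queue [48, 42] -> pop 48, enqueue [none], visited so far: [17, 8, 36, 5, 12, 37, 4, 6, 47, 38, 48]
  queue [42] -> pop 42, enqueue [none], visited so far: [17, 8, 36, 5, 12, 37, 4, 6, 47, 38, 48, 42]
Result: [17, 8, 36, 5, 12, 37, 4, 6, 47, 38, 48, 42]


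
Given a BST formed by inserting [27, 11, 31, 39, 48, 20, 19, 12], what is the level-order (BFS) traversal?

Tree insertion order: [27, 11, 31, 39, 48, 20, 19, 12]
Tree (level-order array): [27, 11, 31, None, 20, None, 39, 19, None, None, 48, 12]
BFS from the root, enqueuing left then right child of each popped node:
  queue [27] -> pop 27, enqueue [11, 31], visited so far: [27]
  queue [11, 31] -> pop 11, enqueue [20], visited so far: [27, 11]
  queue [31, 20] -> pop 31, enqueue [39], visited so far: [27, 11, 31]
  queue [20, 39] -> pop 20, enqueue [19], visited so far: [27, 11, 31, 20]
  queue [39, 19] -> pop 39, enqueue [48], visited so far: [27, 11, 31, 20, 39]
  queue [19, 48] -> pop 19, enqueue [12], visited so far: [27, 11, 31, 20, 39, 19]
  queue [48, 12] -> pop 48, enqueue [none], visited so far: [27, 11, 31, 20, 39, 19, 48]
  queue [12] -> pop 12, enqueue [none], visited so far: [27, 11, 31, 20, 39, 19, 48, 12]
Result: [27, 11, 31, 20, 39, 19, 48, 12]


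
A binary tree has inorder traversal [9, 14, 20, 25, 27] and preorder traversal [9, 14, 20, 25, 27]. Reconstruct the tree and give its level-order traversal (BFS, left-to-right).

Inorder:  [9, 14, 20, 25, 27]
Preorder: [9, 14, 20, 25, 27]
Algorithm: preorder visits root first, so consume preorder in order;
for each root, split the current inorder slice at that value into
left-subtree inorder and right-subtree inorder, then recurse.
Recursive splits:
  root=9; inorder splits into left=[], right=[14, 20, 25, 27]
  root=14; inorder splits into left=[], right=[20, 25, 27]
  root=20; inorder splits into left=[], right=[25, 27]
  root=25; inorder splits into left=[], right=[27]
  root=27; inorder splits into left=[], right=[]
Reconstructed level-order: [9, 14, 20, 25, 27]


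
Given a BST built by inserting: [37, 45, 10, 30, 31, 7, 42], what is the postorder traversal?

Tree insertion order: [37, 45, 10, 30, 31, 7, 42]
Tree (level-order array): [37, 10, 45, 7, 30, 42, None, None, None, None, 31]
Postorder traversal: [7, 31, 30, 10, 42, 45, 37]


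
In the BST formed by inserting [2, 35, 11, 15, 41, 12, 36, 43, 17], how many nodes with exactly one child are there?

Tree built from: [2, 35, 11, 15, 41, 12, 36, 43, 17]
Tree (level-order array): [2, None, 35, 11, 41, None, 15, 36, 43, 12, 17]
Rule: These are nodes with exactly 1 non-null child.
Per-node child counts:
  node 2: 1 child(ren)
  node 35: 2 child(ren)
  node 11: 1 child(ren)
  node 15: 2 child(ren)
  node 12: 0 child(ren)
  node 17: 0 child(ren)
  node 41: 2 child(ren)
  node 36: 0 child(ren)
  node 43: 0 child(ren)
Matching nodes: [2, 11]
Count of nodes with exactly one child: 2


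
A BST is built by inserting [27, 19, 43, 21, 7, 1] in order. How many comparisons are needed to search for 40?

Search path for 40: 27 -> 43
Found: False
Comparisons: 2


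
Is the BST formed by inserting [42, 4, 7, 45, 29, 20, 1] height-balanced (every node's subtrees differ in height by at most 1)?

Tree (level-order array): [42, 4, 45, 1, 7, None, None, None, None, None, 29, 20]
Definition: a tree is height-balanced if, at every node, |h(left) - h(right)| <= 1 (empty subtree has height -1).
Bottom-up per-node check:
  node 1: h_left=-1, h_right=-1, diff=0 [OK], height=0
  node 20: h_left=-1, h_right=-1, diff=0 [OK], height=0
  node 29: h_left=0, h_right=-1, diff=1 [OK], height=1
  node 7: h_left=-1, h_right=1, diff=2 [FAIL (|-1-1|=2 > 1)], height=2
  node 4: h_left=0, h_right=2, diff=2 [FAIL (|0-2|=2 > 1)], height=3
  node 45: h_left=-1, h_right=-1, diff=0 [OK], height=0
  node 42: h_left=3, h_right=0, diff=3 [FAIL (|3-0|=3 > 1)], height=4
Node 7 violates the condition: |-1 - 1| = 2 > 1.
Result: Not balanced


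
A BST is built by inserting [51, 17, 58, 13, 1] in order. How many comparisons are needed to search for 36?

Search path for 36: 51 -> 17
Found: False
Comparisons: 2


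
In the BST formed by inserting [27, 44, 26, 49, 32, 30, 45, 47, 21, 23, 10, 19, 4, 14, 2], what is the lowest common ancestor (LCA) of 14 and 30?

Tree insertion order: [27, 44, 26, 49, 32, 30, 45, 47, 21, 23, 10, 19, 4, 14, 2]
Tree (level-order array): [27, 26, 44, 21, None, 32, 49, 10, 23, 30, None, 45, None, 4, 19, None, None, None, None, None, 47, 2, None, 14]
In a BST, the LCA of p=14, q=30 is the first node v on the
root-to-leaf path with p <= v <= q (go left if both < v, right if both > v).
Walk from root:
  at 27: 14 <= 27 <= 30, this is the LCA
LCA = 27


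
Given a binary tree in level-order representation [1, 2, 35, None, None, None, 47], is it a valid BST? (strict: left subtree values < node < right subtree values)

Level-order array: [1, 2, 35, None, None, None, 47]
Validate using subtree bounds (lo, hi): at each node, require lo < value < hi,
then recurse left with hi=value and right with lo=value.
Preorder trace (stopping at first violation):
  at node 1 with bounds (-inf, +inf): OK
  at node 2 with bounds (-inf, 1): VIOLATION
Node 2 violates its bound: not (-inf < 2 < 1).
Result: Not a valid BST


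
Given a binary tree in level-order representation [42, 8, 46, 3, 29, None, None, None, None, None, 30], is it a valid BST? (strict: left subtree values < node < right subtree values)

Level-order array: [42, 8, 46, 3, 29, None, None, None, None, None, 30]
Validate using subtree bounds (lo, hi): at each node, require lo < value < hi,
then recurse left with hi=value and right with lo=value.
Preorder trace (stopping at first violation):
  at node 42 with bounds (-inf, +inf): OK
  at node 8 with bounds (-inf, 42): OK
  at node 3 with bounds (-inf, 8): OK
  at node 29 with bounds (8, 42): OK
  at node 30 with bounds (29, 42): OK
  at node 46 with bounds (42, +inf): OK
No violation found at any node.
Result: Valid BST


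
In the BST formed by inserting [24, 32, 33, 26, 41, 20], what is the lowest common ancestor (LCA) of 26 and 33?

Tree insertion order: [24, 32, 33, 26, 41, 20]
Tree (level-order array): [24, 20, 32, None, None, 26, 33, None, None, None, 41]
In a BST, the LCA of p=26, q=33 is the first node v on the
root-to-leaf path with p <= v <= q (go left if both < v, right if both > v).
Walk from root:
  at 24: both 26 and 33 > 24, go right
  at 32: 26 <= 32 <= 33, this is the LCA
LCA = 32


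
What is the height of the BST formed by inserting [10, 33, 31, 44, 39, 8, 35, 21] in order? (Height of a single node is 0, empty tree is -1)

Insertion order: [10, 33, 31, 44, 39, 8, 35, 21]
Tree (level-order array): [10, 8, 33, None, None, 31, 44, 21, None, 39, None, None, None, 35]
Compute height bottom-up (empty subtree = -1):
  height(8) = 1 + max(-1, -1) = 0
  height(21) = 1 + max(-1, -1) = 0
  height(31) = 1 + max(0, -1) = 1
  height(35) = 1 + max(-1, -1) = 0
  height(39) = 1 + max(0, -1) = 1
  height(44) = 1 + max(1, -1) = 2
  height(33) = 1 + max(1, 2) = 3
  height(10) = 1 + max(0, 3) = 4
Height = 4


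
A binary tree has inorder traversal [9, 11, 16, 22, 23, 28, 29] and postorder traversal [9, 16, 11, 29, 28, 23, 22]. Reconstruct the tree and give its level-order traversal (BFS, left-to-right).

Inorder:   [9, 11, 16, 22, 23, 28, 29]
Postorder: [9, 16, 11, 29, 28, 23, 22]
Algorithm: postorder visits root last, so walk postorder right-to-left;
each value is the root of the current inorder slice — split it at that
value, recurse on the right subtree first, then the left.
Recursive splits:
  root=22; inorder splits into left=[9, 11, 16], right=[23, 28, 29]
  root=23; inorder splits into left=[], right=[28, 29]
  root=28; inorder splits into left=[], right=[29]
  root=29; inorder splits into left=[], right=[]
  root=11; inorder splits into left=[9], right=[16]
  root=16; inorder splits into left=[], right=[]
  root=9; inorder splits into left=[], right=[]
Reconstructed level-order: [22, 11, 23, 9, 16, 28, 29]


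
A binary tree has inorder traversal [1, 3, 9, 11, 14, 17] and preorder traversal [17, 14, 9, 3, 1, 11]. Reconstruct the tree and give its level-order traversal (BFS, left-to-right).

Inorder:  [1, 3, 9, 11, 14, 17]
Preorder: [17, 14, 9, 3, 1, 11]
Algorithm: preorder visits root first, so consume preorder in order;
for each root, split the current inorder slice at that value into
left-subtree inorder and right-subtree inorder, then recurse.
Recursive splits:
  root=17; inorder splits into left=[1, 3, 9, 11, 14], right=[]
  root=14; inorder splits into left=[1, 3, 9, 11], right=[]
  root=9; inorder splits into left=[1, 3], right=[11]
  root=3; inorder splits into left=[1], right=[]
  root=1; inorder splits into left=[], right=[]
  root=11; inorder splits into left=[], right=[]
Reconstructed level-order: [17, 14, 9, 3, 11, 1]
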